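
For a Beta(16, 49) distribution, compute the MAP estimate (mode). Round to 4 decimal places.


MAP = mode = (a-1)/(a+b-2)
= (16-1)/(16+49-2)
= 15/63 = 0.2381

0.2381


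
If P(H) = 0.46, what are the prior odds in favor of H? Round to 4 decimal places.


Prior odds = P(H) / (1 - P(H))
= 0.46 / 0.54
= 0.8519

0.8519


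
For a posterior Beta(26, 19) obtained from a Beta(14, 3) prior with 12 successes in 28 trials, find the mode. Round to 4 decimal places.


Mode = (alpha - 1) / (alpha + beta - 2)
= 25 / 43
= 0.5814

0.5814


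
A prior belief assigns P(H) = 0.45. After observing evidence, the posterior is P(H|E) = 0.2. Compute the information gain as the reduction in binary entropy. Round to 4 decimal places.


H(prior) = -0.45*log2(0.45) - 0.55*log2(0.55)
= 0.9928
H(post) = -0.2*log2(0.2) - 0.8*log2(0.8)
= 0.7219
IG = 0.9928 - 0.7219 = 0.2708

0.2708


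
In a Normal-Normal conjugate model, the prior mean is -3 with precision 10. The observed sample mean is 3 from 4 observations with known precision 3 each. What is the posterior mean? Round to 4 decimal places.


Posterior precision = tau0 + n*tau = 10 + 4*3 = 22
Posterior mean = (tau0*mu0 + n*tau*xbar) / posterior_precision
= (10*-3 + 4*3*3) / 22
= 6 / 22 = 0.2727

0.2727


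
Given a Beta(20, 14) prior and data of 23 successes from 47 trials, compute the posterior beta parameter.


Number of failures = 47 - 23 = 24
Posterior beta = 14 + 24 = 38

38


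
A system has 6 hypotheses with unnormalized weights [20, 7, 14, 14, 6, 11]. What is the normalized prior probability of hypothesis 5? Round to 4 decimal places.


The normalized prior is the weight divided by the total.
Total weight = 72
P(H5) = 6 / 72 = 0.0833

0.0833


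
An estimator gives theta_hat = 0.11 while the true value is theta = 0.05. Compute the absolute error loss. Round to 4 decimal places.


The absolute error loss is |theta_hat - theta|
= |0.11 - 0.05|
= 0.06

0.06


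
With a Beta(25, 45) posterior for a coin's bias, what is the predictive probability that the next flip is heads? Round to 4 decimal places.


The predictive probability equals the posterior mean.
P(next = heads) = alpha / (alpha + beta)
= 25 / 70 = 0.3571

0.3571


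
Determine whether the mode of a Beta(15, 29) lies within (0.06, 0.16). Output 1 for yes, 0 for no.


First find the mode: (a-1)/(a+b-2) = 0.3333
Is 0.3333 in (0.06, 0.16)? 0

0


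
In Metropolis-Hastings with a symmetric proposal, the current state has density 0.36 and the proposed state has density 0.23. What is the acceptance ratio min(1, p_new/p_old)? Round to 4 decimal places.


Ratio = p_new / p_old = 0.23 / 0.36 = 0.6389
Acceptance = min(1, 0.6389) = 0.6389

0.6389


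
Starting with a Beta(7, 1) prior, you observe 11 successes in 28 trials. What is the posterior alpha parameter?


For a Beta-Binomial conjugate model:
Posterior alpha = prior alpha + number of successes
= 7 + 11 = 18

18


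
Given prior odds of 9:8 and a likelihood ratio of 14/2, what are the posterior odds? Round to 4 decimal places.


Posterior odds = prior odds * LR
Prior odds = 9/8 = 1.125
LR = 14/2 = 7.0
Posterior odds = 1.125 * 7.0 = 7.875

7.875


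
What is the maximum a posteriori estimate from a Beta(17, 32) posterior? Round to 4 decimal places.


The MAP estimate equals the mode of the distribution.
Mode of Beta(a,b) = (a-1)/(a+b-2)
= 16/47
= 0.3404

0.3404


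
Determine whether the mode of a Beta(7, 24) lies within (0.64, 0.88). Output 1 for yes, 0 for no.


First find the mode: (a-1)/(a+b-2) = 0.2069
Is 0.2069 in (0.64, 0.88)? 0

0


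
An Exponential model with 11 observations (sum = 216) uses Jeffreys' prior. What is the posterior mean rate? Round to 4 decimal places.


Posterior Gamma(11, 216)
E[lambda] = 11/216 = 0.0509

0.0509


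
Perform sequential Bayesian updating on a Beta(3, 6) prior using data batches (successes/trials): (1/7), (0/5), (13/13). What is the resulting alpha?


Accumulate successes: 14
Posterior alpha = prior alpha + sum of successes
= 3 + 14 = 17

17


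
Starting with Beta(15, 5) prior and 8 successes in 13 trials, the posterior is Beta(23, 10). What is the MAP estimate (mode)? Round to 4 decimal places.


The mode of Beta(a, b) when a > 1 and b > 1 is (a-1)/(a+b-2)
= (23 - 1) / (23 + 10 - 2)
= 22 / 31
= 0.7097

0.7097


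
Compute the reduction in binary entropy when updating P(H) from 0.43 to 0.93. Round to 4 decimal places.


H_before = -p*log2(p) - (1-p)*log2(1-p) for p=0.43: 0.9858
H_after for p=0.93: 0.3659
Reduction = 0.9858 - 0.3659 = 0.6199

0.6199


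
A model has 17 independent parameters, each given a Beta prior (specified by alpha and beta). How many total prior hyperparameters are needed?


Each Beta prior needs 2 hyperparameters (alpha and beta).
Total = 2 * 17 = 34

34


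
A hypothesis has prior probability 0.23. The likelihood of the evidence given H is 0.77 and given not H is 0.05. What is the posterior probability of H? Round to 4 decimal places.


Using Bayes' theorem:
P(E) = 0.23 * 0.77 + 0.77 * 0.05
P(E) = 0.2156
P(H|E) = (0.23 * 0.77) / 0.2156 = 0.8214

0.8214


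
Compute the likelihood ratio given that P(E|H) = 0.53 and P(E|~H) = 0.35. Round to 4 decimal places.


LR = P(E|H) / P(E|~H)
= 0.53 / 0.35 = 1.5143

1.5143


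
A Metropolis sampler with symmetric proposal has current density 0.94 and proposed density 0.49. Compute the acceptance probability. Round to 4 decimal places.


For symmetric proposals, acceptance = min(1, pi(x*)/pi(x))
= min(1, 0.49/0.94)
= min(1, 0.5213) = 0.5213

0.5213


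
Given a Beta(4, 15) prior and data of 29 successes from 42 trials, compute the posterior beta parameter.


Number of failures = 42 - 29 = 13
Posterior beta = 15 + 13 = 28

28


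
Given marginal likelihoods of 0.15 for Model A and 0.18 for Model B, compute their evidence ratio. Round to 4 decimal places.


Ratio = ML(A) / ML(B) = 0.15/0.18
= 0.8333

0.8333


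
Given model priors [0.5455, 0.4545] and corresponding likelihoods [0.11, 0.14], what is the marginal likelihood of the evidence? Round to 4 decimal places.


P(E) = sum_i P(M_i) P(E|M_i)
= 0.06 + 0.0636
= 0.1236

0.1236


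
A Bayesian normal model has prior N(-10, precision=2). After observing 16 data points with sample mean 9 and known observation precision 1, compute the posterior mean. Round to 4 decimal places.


Posterior mean = (prior_precision * prior_mean + n * data_precision * data_mean) / (prior_precision + n * data_precision)
Numerator = 2*-10 + 16*1*9 = 124
Denominator = 2 + 16*1 = 18
Posterior mean = 6.8889

6.8889


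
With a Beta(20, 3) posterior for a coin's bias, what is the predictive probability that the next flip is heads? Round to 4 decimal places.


The predictive probability equals the posterior mean.
P(next = heads) = alpha / (alpha + beta)
= 20 / 23 = 0.8696

0.8696


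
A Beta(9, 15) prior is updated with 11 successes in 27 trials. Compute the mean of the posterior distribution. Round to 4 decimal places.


After update: Beta(20, 31)
Mean = 20 / (20 + 31) = 20 / 51
= 0.3922

0.3922


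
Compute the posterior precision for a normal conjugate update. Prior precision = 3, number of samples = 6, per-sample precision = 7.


tau_post = tau_0 + n * tau
= 3 + 6 * 7 = 45

45


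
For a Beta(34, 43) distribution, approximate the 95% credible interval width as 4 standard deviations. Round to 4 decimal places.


Variance of Beta(a,b) = ab / ((a+b)^2 * (a+b+1))
= 34*43 / ((77)^2 * 78)
= 0.0032
SD = sqrt(0.0032) = 0.0562
Width = 4 * SD = 0.2249

0.2249


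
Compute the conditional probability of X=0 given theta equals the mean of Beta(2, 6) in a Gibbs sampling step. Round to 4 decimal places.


Mean of Beta(2, 6) = 0.25
P(X=0 | theta=0.25) = 0.75

0.75


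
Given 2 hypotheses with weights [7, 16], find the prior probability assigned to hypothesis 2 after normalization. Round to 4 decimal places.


To normalize, divide each weight by the sum of all weights.
Sum = 23
Prior(H2) = 16/23 = 0.6957

0.6957


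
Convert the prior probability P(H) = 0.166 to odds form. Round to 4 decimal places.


P(not H) = 1 - 0.166 = 0.834
Odds = 0.166 / 0.834 = 0.199

0.199


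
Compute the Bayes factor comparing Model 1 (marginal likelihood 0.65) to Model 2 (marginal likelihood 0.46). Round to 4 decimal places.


BF12 = marginal likelihood of M1 / marginal likelihood of M2
= 0.65/0.46
= 1.413

1.413


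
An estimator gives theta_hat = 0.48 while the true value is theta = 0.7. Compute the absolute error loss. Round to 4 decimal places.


The absolute error loss is |theta_hat - theta|
= |0.48 - 0.7|
= 0.22

0.22


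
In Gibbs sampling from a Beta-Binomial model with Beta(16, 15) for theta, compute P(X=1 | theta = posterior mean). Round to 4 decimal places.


Posterior mean = alpha/(alpha+beta) = 16/31 = 0.5161
P(X=1|theta=mean) = theta = 0.5161

0.5161


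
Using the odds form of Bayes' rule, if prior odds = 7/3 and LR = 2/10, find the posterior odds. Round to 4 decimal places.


Bayes' rule in odds form: posterior odds = prior odds * LR
= (7 * 2) / (3 * 10)
= 14/30 = 0.4667

0.4667


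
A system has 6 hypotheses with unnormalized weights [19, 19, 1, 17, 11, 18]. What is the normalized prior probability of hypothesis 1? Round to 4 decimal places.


The normalized prior is the weight divided by the total.
Total weight = 85
P(H1) = 19 / 85 = 0.2235

0.2235


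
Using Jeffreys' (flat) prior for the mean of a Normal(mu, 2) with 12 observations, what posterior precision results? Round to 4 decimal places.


Flat prior means prior precision is 0.
Posterior precision = n / sigma^2 = 12/2 = 6.0

6.0


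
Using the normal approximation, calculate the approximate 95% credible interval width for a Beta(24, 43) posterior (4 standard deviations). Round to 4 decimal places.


Var(Beta) = 24*43/(67^2 * 68) = 0.0034
SD = 0.0581
Width ~ 4*SD = 0.2326

0.2326


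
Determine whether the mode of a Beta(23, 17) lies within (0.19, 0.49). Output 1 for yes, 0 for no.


First find the mode: (a-1)/(a+b-2) = 0.5789
Is 0.5789 in (0.19, 0.49)? 0

0


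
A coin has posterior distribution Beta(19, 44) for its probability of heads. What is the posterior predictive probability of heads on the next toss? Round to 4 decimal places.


Posterior predictive = E[theta] = alpha/(alpha+beta)
= 19/63
= 0.3016

0.3016


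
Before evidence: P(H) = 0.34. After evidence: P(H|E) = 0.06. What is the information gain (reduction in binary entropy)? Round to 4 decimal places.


Prior entropy = 0.9248
Posterior entropy = 0.3274
Information gain = 0.9248 - 0.3274 = 0.5974

0.5974


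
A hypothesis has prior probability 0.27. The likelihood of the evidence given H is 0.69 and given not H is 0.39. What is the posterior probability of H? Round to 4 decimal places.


Using Bayes' theorem:
P(E) = 0.27 * 0.69 + 0.73 * 0.39
P(E) = 0.471
P(H|E) = (0.27 * 0.69) / 0.471 = 0.3955

0.3955


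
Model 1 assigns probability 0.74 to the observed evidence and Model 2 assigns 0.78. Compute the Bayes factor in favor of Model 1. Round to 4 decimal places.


BF = P(data|M1) / P(data|M2)
= 0.74 / 0.78 = 0.9487

0.9487


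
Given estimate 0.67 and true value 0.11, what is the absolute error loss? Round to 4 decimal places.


Absolute error = |estimate - true|
= |0.56| = 0.56

0.56


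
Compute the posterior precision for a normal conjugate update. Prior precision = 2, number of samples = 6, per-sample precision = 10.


tau_post = tau_0 + n * tau
= 2 + 6 * 10 = 62

62


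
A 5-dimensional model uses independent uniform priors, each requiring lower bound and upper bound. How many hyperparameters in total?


Per parameter: 2 (lower bound and upper bound).
Total = 5 * 2 = 10

10


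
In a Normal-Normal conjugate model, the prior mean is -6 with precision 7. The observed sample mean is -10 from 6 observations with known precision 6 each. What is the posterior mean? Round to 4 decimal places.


Posterior precision = tau0 + n*tau = 7 + 6*6 = 43
Posterior mean = (tau0*mu0 + n*tau*xbar) / posterior_precision
= (7*-6 + 6*6*-10) / 43
= -402 / 43 = -9.3488

-9.3488


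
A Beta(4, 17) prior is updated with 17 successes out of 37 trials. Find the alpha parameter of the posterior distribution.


In the Beta-Binomial conjugate update:
alpha_post = alpha_prior + successes
= 4 + 17
= 21

21


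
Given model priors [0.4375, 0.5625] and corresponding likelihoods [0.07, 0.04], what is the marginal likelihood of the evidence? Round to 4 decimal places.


P(E) = sum_i P(M_i) P(E|M_i)
= 0.0306 + 0.0225
= 0.0531

0.0531


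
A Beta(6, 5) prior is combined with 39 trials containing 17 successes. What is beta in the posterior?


In conjugate updating:
beta_posterior = beta_prior + (n - k)
= 5 + (39 - 17)
= 5 + 22 = 27

27


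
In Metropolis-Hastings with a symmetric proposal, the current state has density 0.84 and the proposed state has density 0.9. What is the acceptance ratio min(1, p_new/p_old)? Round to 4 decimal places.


Ratio = p_new / p_old = 0.9 / 0.84 = 1.0714
Acceptance = min(1, 1.0714) = 1.0

1.0


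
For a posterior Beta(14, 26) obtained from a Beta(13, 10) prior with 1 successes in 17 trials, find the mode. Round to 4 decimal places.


Mode = (alpha - 1) / (alpha + beta - 2)
= 13 / 38
= 0.3421

0.3421


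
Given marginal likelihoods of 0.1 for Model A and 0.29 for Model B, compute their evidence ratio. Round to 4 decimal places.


Ratio = ML(A) / ML(B) = 0.1/0.29
= 0.3448

0.3448


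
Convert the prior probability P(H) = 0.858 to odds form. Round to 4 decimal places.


P(not H) = 1 - 0.858 = 0.142
Odds = 0.858 / 0.142 = 6.0423

6.0423


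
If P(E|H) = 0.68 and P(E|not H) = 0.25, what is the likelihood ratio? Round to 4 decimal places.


Likelihood ratio = P(E|H) / P(E|not H)
= 0.68 / 0.25
= 2.72

2.72


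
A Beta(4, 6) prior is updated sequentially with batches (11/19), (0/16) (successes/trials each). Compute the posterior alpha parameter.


Sequential conjugate updating is equivalent to a single batch update.
Total successes across all batches = 11
alpha_posterior = alpha_prior + total_successes = 4 + 11
= 15

15


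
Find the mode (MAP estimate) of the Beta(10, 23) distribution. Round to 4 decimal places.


For Beta(a,b) with a,b > 1:
Mode = (a-1)/(a+b-2) = (10-1)/(33-2)
= 9/31 = 0.2903

0.2903


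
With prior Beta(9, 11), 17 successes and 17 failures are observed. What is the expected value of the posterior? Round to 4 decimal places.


Posterior = Beta(26, 28)
E[theta] = alpha/(alpha+beta)
= 26/54 = 0.4815

0.4815


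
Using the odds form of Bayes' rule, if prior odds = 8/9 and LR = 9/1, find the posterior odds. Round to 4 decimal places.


Bayes' rule in odds form: posterior odds = prior odds * LR
= (8 * 9) / (9 * 1)
= 72/9 = 8.0

8.0


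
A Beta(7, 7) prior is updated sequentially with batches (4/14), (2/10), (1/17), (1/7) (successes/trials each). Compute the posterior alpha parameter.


Sequential conjugate updating is equivalent to a single batch update.
Total successes across all batches = 8
alpha_posterior = alpha_prior + total_successes = 7 + 8
= 15

15


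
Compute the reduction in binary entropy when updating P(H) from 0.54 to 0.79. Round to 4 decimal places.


H_before = -p*log2(p) - (1-p)*log2(1-p) for p=0.54: 0.9954
H_after for p=0.79: 0.7415
Reduction = 0.9954 - 0.7415 = 0.2539

0.2539


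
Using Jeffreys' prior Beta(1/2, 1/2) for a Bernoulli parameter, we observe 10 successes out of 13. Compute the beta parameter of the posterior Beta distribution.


Conjugate update: Beta(0.5 + k, 0.5 + n - k).
k = 10, n - k = 3
Posterior beta = 0.5 + (n - k) = 0.5 + 3 = 3.5

3.5


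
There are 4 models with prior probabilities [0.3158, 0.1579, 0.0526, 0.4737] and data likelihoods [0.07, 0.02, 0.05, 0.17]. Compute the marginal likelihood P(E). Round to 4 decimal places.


P(E) = sum over models of P(M_i) * P(E|M_i)
= 0.3158*0.07 + 0.1579*0.02 + 0.0526*0.05 + 0.4737*0.17
= 0.1084

0.1084


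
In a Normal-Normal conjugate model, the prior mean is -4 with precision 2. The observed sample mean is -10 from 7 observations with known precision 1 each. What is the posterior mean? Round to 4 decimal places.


Posterior precision = tau0 + n*tau = 2 + 7*1 = 9
Posterior mean = (tau0*mu0 + n*tau*xbar) / posterior_precision
= (2*-4 + 7*1*-10) / 9
= -78 / 9 = -8.6667

-8.6667


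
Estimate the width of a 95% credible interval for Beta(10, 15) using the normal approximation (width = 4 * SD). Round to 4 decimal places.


For Beta(a,b): Var = ab/((a+b)^2(a+b+1))
Var = 0.0092, SD = 0.0961
Approximate 95% CI width = 4 * 0.0961 = 0.3843

0.3843


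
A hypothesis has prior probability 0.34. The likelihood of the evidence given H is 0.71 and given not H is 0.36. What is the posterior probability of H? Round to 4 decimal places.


Using Bayes' theorem:
P(E) = 0.34 * 0.71 + 0.66 * 0.36
P(E) = 0.479
P(H|E) = (0.34 * 0.71) / 0.479 = 0.504

0.504


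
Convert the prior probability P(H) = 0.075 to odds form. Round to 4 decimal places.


P(not H) = 1 - 0.075 = 0.925
Odds = 0.075 / 0.925 = 0.0811

0.0811


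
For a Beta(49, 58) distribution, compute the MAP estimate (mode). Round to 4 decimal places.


MAP = mode = (a-1)/(a+b-2)
= (49-1)/(49+58-2)
= 48/105 = 0.4571

0.4571


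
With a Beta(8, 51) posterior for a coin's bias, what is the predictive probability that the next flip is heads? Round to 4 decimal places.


The predictive probability equals the posterior mean.
P(next = heads) = alpha / (alpha + beta)
= 8 / 59 = 0.1356

0.1356


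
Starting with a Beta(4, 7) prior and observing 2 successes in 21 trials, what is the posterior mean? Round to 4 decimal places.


Posterior parameters: alpha = 4 + 2 = 6
beta = 7 + 19 = 26
Posterior mean = alpha / (alpha + beta) = 6 / 32
= 0.1875

0.1875


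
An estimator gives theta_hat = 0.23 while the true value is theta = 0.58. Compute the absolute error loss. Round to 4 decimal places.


The absolute error loss is |theta_hat - theta|
= |0.23 - 0.58|
= 0.35

0.35


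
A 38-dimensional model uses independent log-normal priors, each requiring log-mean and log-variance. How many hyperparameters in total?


Per parameter: 2 (log-mean and log-variance).
Total = 38 * 2 = 76

76


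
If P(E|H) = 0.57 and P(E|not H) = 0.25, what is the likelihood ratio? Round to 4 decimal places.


Likelihood ratio = P(E|H) / P(E|not H)
= 0.57 / 0.25
= 2.28

2.28


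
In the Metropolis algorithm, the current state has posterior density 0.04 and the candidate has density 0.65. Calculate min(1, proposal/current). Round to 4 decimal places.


Ratio = 0.65/0.04 = 16.25
Acceptance probability = min(1, 16.25)
= 1.0

1.0


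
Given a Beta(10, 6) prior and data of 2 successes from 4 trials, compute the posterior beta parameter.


Number of failures = 4 - 2 = 2
Posterior beta = 6 + 2 = 8

8


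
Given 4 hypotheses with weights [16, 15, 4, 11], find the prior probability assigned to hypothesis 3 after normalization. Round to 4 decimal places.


To normalize, divide each weight by the sum of all weights.
Sum = 46
Prior(H3) = 4/46 = 0.087

0.087


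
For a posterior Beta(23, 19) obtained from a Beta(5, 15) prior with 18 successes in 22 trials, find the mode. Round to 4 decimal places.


Mode = (alpha - 1) / (alpha + beta - 2)
= 22 / 40
= 0.55

0.55


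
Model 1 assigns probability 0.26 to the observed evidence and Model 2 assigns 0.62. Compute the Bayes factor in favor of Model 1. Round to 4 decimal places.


BF = P(data|M1) / P(data|M2)
= 0.26 / 0.62 = 0.4194

0.4194


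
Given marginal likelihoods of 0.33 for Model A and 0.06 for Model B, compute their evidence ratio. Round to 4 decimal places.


Ratio = ML(A) / ML(B) = 0.33/0.06
= 5.5

5.5


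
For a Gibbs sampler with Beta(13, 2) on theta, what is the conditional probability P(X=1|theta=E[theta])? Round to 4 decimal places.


E[theta] = 13/(13+2) = 0.8667
P(X=1|theta) = theta = 0.8667

0.8667


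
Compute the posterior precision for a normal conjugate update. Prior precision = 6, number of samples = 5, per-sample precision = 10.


tau_post = tau_0 + n * tau
= 6 + 5 * 10 = 56

56


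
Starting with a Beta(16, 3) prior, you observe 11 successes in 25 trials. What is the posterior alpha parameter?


For a Beta-Binomial conjugate model:
Posterior alpha = prior alpha + number of successes
= 16 + 11 = 27

27


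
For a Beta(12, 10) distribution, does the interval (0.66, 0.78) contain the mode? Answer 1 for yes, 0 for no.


Mode of Beta(a,b) = (a-1)/(a+b-2)
= (12-1)/(12+10-2) = 0.55
Check: 0.66 <= 0.55 <= 0.78?
Result: 0

0


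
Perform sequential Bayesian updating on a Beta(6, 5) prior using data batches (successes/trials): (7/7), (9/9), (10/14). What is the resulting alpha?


Accumulate successes: 26
Posterior alpha = prior alpha + sum of successes
= 6 + 26 = 32

32


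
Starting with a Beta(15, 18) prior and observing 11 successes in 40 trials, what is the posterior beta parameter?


Posterior beta = prior beta + failures
Failures = 40 - 11 = 29
beta_post = 18 + 29 = 47

47


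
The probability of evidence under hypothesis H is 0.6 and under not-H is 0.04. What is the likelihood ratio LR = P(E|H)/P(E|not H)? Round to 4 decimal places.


LR = 0.6 / 0.04
= 15.0

15.0


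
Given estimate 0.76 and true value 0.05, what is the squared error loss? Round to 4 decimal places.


Squared error = (estimate - true)^2
Difference = 0.71
Loss = 0.71^2 = 0.5041

0.5041


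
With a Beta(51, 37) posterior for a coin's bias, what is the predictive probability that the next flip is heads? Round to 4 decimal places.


The predictive probability equals the posterior mean.
P(next = heads) = alpha / (alpha + beta)
= 51 / 88 = 0.5795

0.5795


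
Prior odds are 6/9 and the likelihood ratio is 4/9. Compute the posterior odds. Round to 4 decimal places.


Posterior odds = prior odds * likelihood ratio
= (6/9) * (4/9)
= 24 / 81
= 0.2963

0.2963


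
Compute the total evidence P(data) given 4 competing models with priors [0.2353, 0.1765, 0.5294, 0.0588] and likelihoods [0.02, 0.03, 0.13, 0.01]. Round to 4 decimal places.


Marginal likelihood = sum P(model_i) * P(data|model_i)
Model 1: 0.2353 * 0.02 = 0.0047
Model 2: 0.1765 * 0.03 = 0.0053
Model 3: 0.5294 * 0.13 = 0.0688
Model 4: 0.0588 * 0.01 = 0.0006
Total = 0.0794

0.0794


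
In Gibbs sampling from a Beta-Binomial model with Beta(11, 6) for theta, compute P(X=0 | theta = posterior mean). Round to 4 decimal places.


Posterior mean = alpha/(alpha+beta) = 11/17 = 0.6471
P(X=0|theta=mean) = 1 - theta = 0.3529

0.3529


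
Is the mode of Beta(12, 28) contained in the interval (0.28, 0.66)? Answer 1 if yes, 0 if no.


Mode = (a-1)/(a+b-2) = 11/38 = 0.2895
Interval: (0.28, 0.66)
Contains mode? 1

1


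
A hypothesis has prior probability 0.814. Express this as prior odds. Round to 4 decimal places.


Odds = P(H) / P(not H) = 0.814 / 0.186
= 4.3763

4.3763


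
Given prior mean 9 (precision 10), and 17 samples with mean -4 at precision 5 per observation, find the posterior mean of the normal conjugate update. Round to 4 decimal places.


The posterior mean is a precision-weighted average of prior and data.
Post. prec. = 10 + 85 = 95
Post. mean = (90 + -340)/95 = -250/95 = -2.6316

-2.6316


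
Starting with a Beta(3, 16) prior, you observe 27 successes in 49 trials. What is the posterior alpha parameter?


For a Beta-Binomial conjugate model:
Posterior alpha = prior alpha + number of successes
= 3 + 27 = 30

30


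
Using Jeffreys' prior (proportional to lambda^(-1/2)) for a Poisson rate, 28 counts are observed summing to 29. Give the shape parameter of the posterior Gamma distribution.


Conjugate update: Gamma(prior_shape + S, prior_rate + n).
Prior shape = 0.5, prior rate = 0.
Posterior shape = 0.5 + S = 0.5 + 29 = 29.5

29.5


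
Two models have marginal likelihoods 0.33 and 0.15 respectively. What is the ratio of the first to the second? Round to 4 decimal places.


Evidence ratio = 0.33 / 0.15
= 2.2

2.2


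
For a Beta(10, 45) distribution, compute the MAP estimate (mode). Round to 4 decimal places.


MAP = mode = (a-1)/(a+b-2)
= (10-1)/(10+45-2)
= 9/53 = 0.1698

0.1698


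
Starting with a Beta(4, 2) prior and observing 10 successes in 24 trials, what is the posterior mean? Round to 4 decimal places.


Posterior parameters: alpha = 4 + 10 = 14
beta = 2 + 14 = 16
Posterior mean = alpha / (alpha + beta) = 14 / 30
= 0.4667

0.4667


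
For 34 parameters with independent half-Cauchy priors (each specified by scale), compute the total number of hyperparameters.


A half-Cauchy prior has 1 hyperparameter per parameter.
Total = 34 * 1 = 34

34


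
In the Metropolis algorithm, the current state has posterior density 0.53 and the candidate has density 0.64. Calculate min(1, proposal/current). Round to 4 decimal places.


Ratio = 0.64/0.53 = 1.2075
Acceptance probability = min(1, 1.2075)
= 1.0

1.0


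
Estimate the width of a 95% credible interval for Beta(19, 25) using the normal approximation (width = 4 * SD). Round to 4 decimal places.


For Beta(a,b): Var = ab/((a+b)^2(a+b+1))
Var = 0.0055, SD = 0.0738
Approximate 95% CI width = 4 * 0.0738 = 0.2954

0.2954


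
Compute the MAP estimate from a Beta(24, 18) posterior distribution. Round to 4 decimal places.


MAP = mode of Beta distribution
= (alpha - 1)/(alpha + beta - 2)
= (24-1)/(24+18-2)
= 23/40 = 0.575

0.575


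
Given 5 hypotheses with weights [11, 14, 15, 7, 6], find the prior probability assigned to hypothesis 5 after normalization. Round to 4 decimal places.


To normalize, divide each weight by the sum of all weights.
Sum = 53
Prior(H5) = 6/53 = 0.1132

0.1132


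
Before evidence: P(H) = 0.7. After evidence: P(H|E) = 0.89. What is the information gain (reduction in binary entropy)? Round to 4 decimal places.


Prior entropy = 0.8813
Posterior entropy = 0.4999
Information gain = 0.8813 - 0.4999 = 0.3814

0.3814


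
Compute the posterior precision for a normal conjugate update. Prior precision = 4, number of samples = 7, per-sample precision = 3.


tau_post = tau_0 + n * tau
= 4 + 7 * 3 = 25

25


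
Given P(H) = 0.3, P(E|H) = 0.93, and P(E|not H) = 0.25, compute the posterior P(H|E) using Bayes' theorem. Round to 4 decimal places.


By Bayes' theorem: P(H|E) = P(E|H)*P(H) / P(E)
P(E) = P(E|H)*P(H) + P(E|not H)*P(not H)
P(E) = 0.93*0.3 + 0.25*0.7 = 0.454
P(H|E) = 0.93*0.3 / 0.454 = 0.6145

0.6145


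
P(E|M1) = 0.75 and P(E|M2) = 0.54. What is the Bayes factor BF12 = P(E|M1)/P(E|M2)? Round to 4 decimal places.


Bayes factor BF12 = P(E|M1) / P(E|M2)
= 0.75 / 0.54
= 1.3889

1.3889


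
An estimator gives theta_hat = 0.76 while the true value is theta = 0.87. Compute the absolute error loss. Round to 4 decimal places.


The absolute error loss is |theta_hat - theta|
= |0.76 - 0.87|
= 0.11

0.11


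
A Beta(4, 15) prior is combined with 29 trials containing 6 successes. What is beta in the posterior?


In conjugate updating:
beta_posterior = beta_prior + (n - k)
= 15 + (29 - 6)
= 15 + 23 = 38

38


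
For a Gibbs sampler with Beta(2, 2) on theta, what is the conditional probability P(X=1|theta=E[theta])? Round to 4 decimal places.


E[theta] = 2/(2+2) = 0.5
P(X=1|theta) = theta = 0.5

0.5


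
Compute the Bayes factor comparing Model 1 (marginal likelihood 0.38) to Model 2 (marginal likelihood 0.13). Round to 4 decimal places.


BF12 = marginal likelihood of M1 / marginal likelihood of M2
= 0.38/0.13
= 2.9231

2.9231


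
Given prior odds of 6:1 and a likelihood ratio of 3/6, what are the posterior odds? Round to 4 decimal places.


Posterior odds = prior odds * LR
Prior odds = 6/1 = 6.0
LR = 3/6 = 0.5
Posterior odds = 6.0 * 0.5 = 3.0

3.0


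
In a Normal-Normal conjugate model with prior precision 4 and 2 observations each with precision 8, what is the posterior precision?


Posterior precision = prior precision + n * observation precision
= 4 + 2 * 8
= 4 + 16 = 20

20


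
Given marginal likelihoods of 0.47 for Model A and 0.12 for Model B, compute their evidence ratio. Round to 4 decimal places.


Ratio = ML(A) / ML(B) = 0.47/0.12
= 3.9167

3.9167


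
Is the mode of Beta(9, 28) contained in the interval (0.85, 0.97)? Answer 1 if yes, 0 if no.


Mode = (a-1)/(a+b-2) = 8/35 = 0.2286
Interval: (0.85, 0.97)
Contains mode? 0

0


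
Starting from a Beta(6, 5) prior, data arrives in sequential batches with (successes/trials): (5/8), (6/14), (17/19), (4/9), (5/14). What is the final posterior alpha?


In sequential Bayesian updating, we sum all successes.
Total successes = 37
Final alpha = 6 + 37 = 43

43


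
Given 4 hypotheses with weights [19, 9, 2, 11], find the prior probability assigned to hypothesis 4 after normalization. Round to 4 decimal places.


To normalize, divide each weight by the sum of all weights.
Sum = 41
Prior(H4) = 11/41 = 0.2683

0.2683


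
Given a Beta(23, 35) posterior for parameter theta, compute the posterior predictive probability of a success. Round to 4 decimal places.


For a Beta-Bernoulli model, the predictive probability is the mean:
P(success) = 23/(23+35) = 23/58 = 0.3966

0.3966


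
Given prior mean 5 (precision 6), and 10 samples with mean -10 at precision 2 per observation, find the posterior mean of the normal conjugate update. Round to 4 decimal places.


The posterior mean is a precision-weighted average of prior and data.
Post. prec. = 6 + 20 = 26
Post. mean = (30 + -200)/26 = -170/26 = -6.5385

-6.5385


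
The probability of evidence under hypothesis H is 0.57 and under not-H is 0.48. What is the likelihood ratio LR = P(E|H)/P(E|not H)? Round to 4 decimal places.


LR = 0.57 / 0.48
= 1.1875

1.1875


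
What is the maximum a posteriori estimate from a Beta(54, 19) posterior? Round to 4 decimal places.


The MAP estimate equals the mode of the distribution.
Mode of Beta(a,b) = (a-1)/(a+b-2)
= 53/71
= 0.7465

0.7465


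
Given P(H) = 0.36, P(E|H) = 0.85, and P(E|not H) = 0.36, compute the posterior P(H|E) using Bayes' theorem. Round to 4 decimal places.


By Bayes' theorem: P(H|E) = P(E|H)*P(H) / P(E)
P(E) = P(E|H)*P(H) + P(E|not H)*P(not H)
P(E) = 0.85*0.36 + 0.36*0.64 = 0.5364
P(H|E) = 0.85*0.36 / 0.5364 = 0.5705

0.5705


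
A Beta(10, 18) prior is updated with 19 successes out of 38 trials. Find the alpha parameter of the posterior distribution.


In the Beta-Binomial conjugate update:
alpha_post = alpha_prior + successes
= 10 + 19
= 29

29


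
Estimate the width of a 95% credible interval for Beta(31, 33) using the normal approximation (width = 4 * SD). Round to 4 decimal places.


For Beta(a,b): Var = ab/((a+b)^2(a+b+1))
Var = 0.0038, SD = 0.062
Approximate 95% CI width = 4 * 0.062 = 0.2479

0.2479


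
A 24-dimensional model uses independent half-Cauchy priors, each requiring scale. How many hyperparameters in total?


Per parameter: 1 (scale).
Total = 24 * 1 = 24

24


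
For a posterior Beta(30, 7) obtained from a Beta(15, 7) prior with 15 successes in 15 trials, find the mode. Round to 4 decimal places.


Mode = (alpha - 1) / (alpha + beta - 2)
= 29 / 35
= 0.8286

0.8286


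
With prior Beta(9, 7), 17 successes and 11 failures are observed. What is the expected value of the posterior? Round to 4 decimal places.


Posterior = Beta(26, 18)
E[theta] = alpha/(alpha+beta)
= 26/44 = 0.5909

0.5909


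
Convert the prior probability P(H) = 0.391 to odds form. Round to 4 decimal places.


P(not H) = 1 - 0.391 = 0.609
Odds = 0.391 / 0.609 = 0.642

0.642


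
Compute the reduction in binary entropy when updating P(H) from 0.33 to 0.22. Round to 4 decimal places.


H_before = -p*log2(p) - (1-p)*log2(1-p) for p=0.33: 0.9149
H_after for p=0.22: 0.7602
Reduction = 0.9149 - 0.7602 = 0.1548

0.1548


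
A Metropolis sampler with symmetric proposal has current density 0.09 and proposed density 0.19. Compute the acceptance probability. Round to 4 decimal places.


For symmetric proposals, acceptance = min(1, pi(x*)/pi(x))
= min(1, 0.19/0.09)
= min(1, 2.1111) = 1.0

1.0


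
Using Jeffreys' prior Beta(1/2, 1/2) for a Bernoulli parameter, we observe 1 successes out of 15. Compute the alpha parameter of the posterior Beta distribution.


Conjugate update: Beta(0.5 + k, 0.5 + n - k).
k = 1, n - k = 14
Posterior alpha = 0.5 + k = 0.5 + 1 = 1.5

1.5


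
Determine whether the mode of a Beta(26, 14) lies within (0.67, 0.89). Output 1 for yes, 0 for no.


First find the mode: (a-1)/(a+b-2) = 0.6579
Is 0.6579 in (0.67, 0.89)? 0

0


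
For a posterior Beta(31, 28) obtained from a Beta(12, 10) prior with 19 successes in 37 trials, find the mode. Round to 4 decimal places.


Mode = (alpha - 1) / (alpha + beta - 2)
= 30 / 57
= 0.5263

0.5263


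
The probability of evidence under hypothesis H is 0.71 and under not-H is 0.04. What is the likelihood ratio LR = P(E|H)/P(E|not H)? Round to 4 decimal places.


LR = 0.71 / 0.04
= 17.75

17.75


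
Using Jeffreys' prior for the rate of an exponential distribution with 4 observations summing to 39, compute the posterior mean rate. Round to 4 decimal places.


Jeffreys' prior leads to posterior Gamma(4, 39).
Mean = 4/39 = 0.1026

0.1026


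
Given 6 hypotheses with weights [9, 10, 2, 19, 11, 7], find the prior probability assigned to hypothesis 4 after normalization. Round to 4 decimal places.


To normalize, divide each weight by the sum of all weights.
Sum = 58
Prior(H4) = 19/58 = 0.3276

0.3276


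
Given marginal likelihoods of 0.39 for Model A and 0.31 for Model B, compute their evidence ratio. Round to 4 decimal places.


Ratio = ML(A) / ML(B) = 0.39/0.31
= 1.2581

1.2581


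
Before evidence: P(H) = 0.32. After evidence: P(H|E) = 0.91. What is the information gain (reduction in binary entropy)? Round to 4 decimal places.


Prior entropy = 0.9044
Posterior entropy = 0.4365
Information gain = 0.9044 - 0.4365 = 0.4679

0.4679


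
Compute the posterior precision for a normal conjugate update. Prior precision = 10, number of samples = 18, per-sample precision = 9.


tau_post = tau_0 + n * tau
= 10 + 18 * 9 = 172

172


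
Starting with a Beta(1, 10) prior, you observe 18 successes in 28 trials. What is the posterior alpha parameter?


For a Beta-Binomial conjugate model:
Posterior alpha = prior alpha + number of successes
= 1 + 18 = 19

19


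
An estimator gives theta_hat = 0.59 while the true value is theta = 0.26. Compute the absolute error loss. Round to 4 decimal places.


The absolute error loss is |theta_hat - theta|
= |0.59 - 0.26|
= 0.33

0.33


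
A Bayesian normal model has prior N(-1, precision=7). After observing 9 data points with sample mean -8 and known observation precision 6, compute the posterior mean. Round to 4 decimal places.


Posterior mean = (prior_precision * prior_mean + n * data_precision * data_mean) / (prior_precision + n * data_precision)
Numerator = 7*-1 + 9*6*-8 = -439
Denominator = 7 + 9*6 = 61
Posterior mean = -7.1967

-7.1967


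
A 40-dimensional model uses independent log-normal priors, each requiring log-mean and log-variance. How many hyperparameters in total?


Per parameter: 2 (log-mean and log-variance).
Total = 40 * 2 = 80

80


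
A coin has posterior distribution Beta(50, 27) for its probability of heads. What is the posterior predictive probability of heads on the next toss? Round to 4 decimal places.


Posterior predictive = E[theta] = alpha/(alpha+beta)
= 50/77
= 0.6494

0.6494


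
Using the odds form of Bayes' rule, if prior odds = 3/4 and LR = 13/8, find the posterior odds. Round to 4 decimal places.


Bayes' rule in odds form: posterior odds = prior odds * LR
= (3 * 13) / (4 * 8)
= 39/32 = 1.2188

1.2188


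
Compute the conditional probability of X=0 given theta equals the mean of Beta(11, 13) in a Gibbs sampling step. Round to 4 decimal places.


Mean of Beta(11, 13) = 0.4583
P(X=0 | theta=0.4583) = 0.5417

0.5417


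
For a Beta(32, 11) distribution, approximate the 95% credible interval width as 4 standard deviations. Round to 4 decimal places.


Variance of Beta(a,b) = ab / ((a+b)^2 * (a+b+1))
= 32*11 / ((43)^2 * 44)
= 0.0043
SD = sqrt(0.0043) = 0.0658
Width = 4 * SD = 0.2631

0.2631


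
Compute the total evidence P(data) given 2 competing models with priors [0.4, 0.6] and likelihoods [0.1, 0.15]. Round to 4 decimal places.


Marginal likelihood = sum P(model_i) * P(data|model_i)
Model 1: 0.4 * 0.1 = 0.04
Model 2: 0.6 * 0.15 = 0.09
Total = 0.13

0.13


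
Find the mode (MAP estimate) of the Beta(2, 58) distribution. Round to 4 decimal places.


For Beta(a,b) with a,b > 1:
Mode = (a-1)/(a+b-2) = (2-1)/(60-2)
= 1/58 = 0.0172

0.0172


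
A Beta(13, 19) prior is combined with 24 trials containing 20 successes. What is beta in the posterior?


In conjugate updating:
beta_posterior = beta_prior + (n - k)
= 19 + (24 - 20)
= 19 + 4 = 23

23


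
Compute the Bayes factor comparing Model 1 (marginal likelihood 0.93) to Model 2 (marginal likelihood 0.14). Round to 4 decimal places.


BF12 = marginal likelihood of M1 / marginal likelihood of M2
= 0.93/0.14
= 6.6429

6.6429


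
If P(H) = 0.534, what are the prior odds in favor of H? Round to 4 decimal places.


Prior odds = P(H) / (1 - P(H))
= 0.534 / 0.466
= 1.1459

1.1459


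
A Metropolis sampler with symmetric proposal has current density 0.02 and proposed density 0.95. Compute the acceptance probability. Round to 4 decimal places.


For symmetric proposals, acceptance = min(1, pi(x*)/pi(x))
= min(1, 0.95/0.02)
= min(1, 47.5) = 1.0

1.0


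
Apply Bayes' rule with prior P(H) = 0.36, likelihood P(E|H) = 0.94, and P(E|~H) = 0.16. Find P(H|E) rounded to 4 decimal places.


Step 1: Compute marginal P(E) = P(E|H)P(H) + P(E|~H)P(~H)
= 0.94*0.36 + 0.16*0.64 = 0.4408
Step 2: P(H|E) = P(E|H)P(H)/P(E) = 0.3384/0.4408
= 0.7677

0.7677


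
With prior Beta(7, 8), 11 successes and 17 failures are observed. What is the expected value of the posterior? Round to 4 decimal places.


Posterior = Beta(18, 25)
E[theta] = alpha/(alpha+beta)
= 18/43 = 0.4186

0.4186


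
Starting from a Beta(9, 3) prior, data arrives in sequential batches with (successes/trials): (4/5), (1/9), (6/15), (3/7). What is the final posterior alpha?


In sequential Bayesian updating, we sum all successes.
Total successes = 14
Final alpha = 9 + 14 = 23

23


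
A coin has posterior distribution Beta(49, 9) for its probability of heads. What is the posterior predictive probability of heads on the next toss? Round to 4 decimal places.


Posterior predictive = E[theta] = alpha/(alpha+beta)
= 49/58
= 0.8448

0.8448


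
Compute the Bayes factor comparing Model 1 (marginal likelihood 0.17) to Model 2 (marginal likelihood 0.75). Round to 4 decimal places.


BF12 = marginal likelihood of M1 / marginal likelihood of M2
= 0.17/0.75
= 0.2267

0.2267


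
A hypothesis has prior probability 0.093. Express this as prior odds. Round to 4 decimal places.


Odds = P(H) / P(not H) = 0.093 / 0.907
= 0.1025

0.1025


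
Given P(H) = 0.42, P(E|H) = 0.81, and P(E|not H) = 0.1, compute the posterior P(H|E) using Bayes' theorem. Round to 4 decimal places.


By Bayes' theorem: P(H|E) = P(E|H)*P(H) / P(E)
P(E) = P(E|H)*P(H) + P(E|not H)*P(not H)
P(E) = 0.81*0.42 + 0.1*0.58 = 0.3982
P(H|E) = 0.81*0.42 / 0.3982 = 0.8543

0.8543


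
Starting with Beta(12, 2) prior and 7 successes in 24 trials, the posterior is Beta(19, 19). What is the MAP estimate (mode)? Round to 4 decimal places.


The mode of Beta(a, b) when a > 1 and b > 1 is (a-1)/(a+b-2)
= (19 - 1) / (19 + 19 - 2)
= 18 / 36
= 0.5

0.5
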